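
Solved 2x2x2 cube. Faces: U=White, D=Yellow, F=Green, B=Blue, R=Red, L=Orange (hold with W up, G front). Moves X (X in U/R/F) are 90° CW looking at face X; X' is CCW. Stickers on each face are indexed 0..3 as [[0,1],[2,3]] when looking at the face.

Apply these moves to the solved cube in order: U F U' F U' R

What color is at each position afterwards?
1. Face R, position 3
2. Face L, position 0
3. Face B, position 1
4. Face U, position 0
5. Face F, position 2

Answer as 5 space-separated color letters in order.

After move 1 (U): U=WWWW F=RRGG R=BBRR B=OOBB L=GGOO
After move 2 (F): F=GRGR U=WWOG R=WBWR D=RBYY L=GYOY
After move 3 (U'): U=WGWO F=GYGR R=GRWR B=WBBB L=OOOY
After move 4 (F): F=GGRY U=WGYO R=WROR D=WGYY L=OROB
After move 5 (U'): U=GOWY F=ORRY R=GGOR B=WRBB L=WBOB
After move 6 (R): R=OGRG U=GRWY F=OGRY D=WBYW B=YROB
Query 1: R[3] = G
Query 2: L[0] = W
Query 3: B[1] = R
Query 4: U[0] = G
Query 5: F[2] = R

Answer: G W R G R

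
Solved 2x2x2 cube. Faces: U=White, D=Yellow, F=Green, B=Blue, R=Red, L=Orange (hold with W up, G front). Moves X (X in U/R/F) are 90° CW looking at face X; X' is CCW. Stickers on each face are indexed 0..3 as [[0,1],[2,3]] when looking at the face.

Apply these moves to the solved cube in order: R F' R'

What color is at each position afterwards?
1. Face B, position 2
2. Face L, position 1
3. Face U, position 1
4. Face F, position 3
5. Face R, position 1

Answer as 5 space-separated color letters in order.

Answer: O G W R R

Derivation:
After move 1 (R): R=RRRR U=WGWG F=GYGY D=YBYB B=WBWB
After move 2 (F'): F=YYGG U=WGRR R=BRYR D=OOYB L=OGOW
After move 3 (R'): R=RRBY U=WWRW F=YGGR D=OYYG B=BBOB
Query 1: B[2] = O
Query 2: L[1] = G
Query 3: U[1] = W
Query 4: F[3] = R
Query 5: R[1] = R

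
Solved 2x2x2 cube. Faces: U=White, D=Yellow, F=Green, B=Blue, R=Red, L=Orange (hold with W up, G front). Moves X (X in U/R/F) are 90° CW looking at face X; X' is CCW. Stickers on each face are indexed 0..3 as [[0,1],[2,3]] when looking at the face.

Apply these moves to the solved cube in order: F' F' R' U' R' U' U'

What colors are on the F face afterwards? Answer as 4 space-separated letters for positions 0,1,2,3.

After move 1 (F'): F=GGGG U=WWRR R=YRYR D=OOYY L=OWOW
After move 2 (F'): F=GGGG U=WWYY R=OROR D=WWYY L=OROR
After move 3 (R'): R=RROO U=WBYB F=GWGY D=WGYG B=YBWB
After move 4 (U'): U=BBWY F=ORGY R=GWOO B=RRWB L=YBOR
After move 5 (R'): R=WOGO U=BWWR F=OBGY D=WRYY B=GRGB
After move 6 (U'): U=WRBW F=YBGY R=OBGO B=WOGB L=GROR
After move 7 (U'): U=RWWB F=GRGY R=YBGO B=OBGB L=WOOR
Query: F face = GRGY

Answer: G R G Y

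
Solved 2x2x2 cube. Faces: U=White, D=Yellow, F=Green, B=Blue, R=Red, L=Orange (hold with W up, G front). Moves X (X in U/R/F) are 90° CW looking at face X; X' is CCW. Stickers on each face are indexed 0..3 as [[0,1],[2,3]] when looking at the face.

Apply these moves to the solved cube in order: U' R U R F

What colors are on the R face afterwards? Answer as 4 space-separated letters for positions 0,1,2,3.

Answer: G W Y R

Derivation:
After move 1 (U'): U=WWWW F=OOGG R=GGRR B=RRBB L=BBOO
After move 2 (R): R=RGRG U=WOWG F=OYGY D=YBYR B=WRWB
After move 3 (U): U=WWGO F=RGGY R=WRRG B=BBWB L=OYOO
After move 4 (R): R=RWGR U=WGGY F=RBGR D=YWYB B=OBWB
After move 5 (F): F=GRRB U=WGOY R=GWYR D=GRYB L=OYOW
Query: R face = GWYR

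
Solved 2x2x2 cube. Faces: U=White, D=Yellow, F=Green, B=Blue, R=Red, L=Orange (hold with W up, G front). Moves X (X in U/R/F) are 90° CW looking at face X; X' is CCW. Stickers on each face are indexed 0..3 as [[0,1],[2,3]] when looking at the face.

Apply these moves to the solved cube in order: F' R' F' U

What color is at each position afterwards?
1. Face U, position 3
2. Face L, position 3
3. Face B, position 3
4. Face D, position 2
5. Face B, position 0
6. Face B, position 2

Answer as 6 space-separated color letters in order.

Answer: B R B Y O O

Derivation:
After move 1 (F'): F=GGGG U=WWRR R=YRYR D=OOYY L=OWOW
After move 2 (R'): R=RRYY U=WBRB F=GWGR D=OGYG B=YBOB
After move 3 (F'): F=WRGG U=WBRY R=GROY D=WWYG L=OBOR
After move 4 (U): U=RWYB F=GRGG R=YBOY B=OBOB L=WROR
Query 1: U[3] = B
Query 2: L[3] = R
Query 3: B[3] = B
Query 4: D[2] = Y
Query 5: B[0] = O
Query 6: B[2] = O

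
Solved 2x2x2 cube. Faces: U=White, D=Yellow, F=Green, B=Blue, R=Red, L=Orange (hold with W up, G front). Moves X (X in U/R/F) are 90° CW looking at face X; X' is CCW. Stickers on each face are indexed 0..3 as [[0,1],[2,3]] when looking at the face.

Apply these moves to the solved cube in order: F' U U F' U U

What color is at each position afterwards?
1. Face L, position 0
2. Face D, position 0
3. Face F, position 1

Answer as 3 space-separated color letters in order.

After move 1 (F'): F=GGGG U=WWRR R=YRYR D=OOYY L=OWOW
After move 2 (U): U=RWRW F=YRGG R=BBYR B=OWBB L=GGOW
After move 3 (U): U=RRWW F=BBGG R=OWYR B=GGBB L=YROW
After move 4 (F'): F=BGBG U=RROY R=OWOR D=RWYY L=YWOW
After move 5 (U): U=ORYR F=OWBG R=GGOR B=YWBB L=BGOW
After move 6 (U): U=YORR F=GGBG R=YWOR B=BGBB L=OWOW
Query 1: L[0] = O
Query 2: D[0] = R
Query 3: F[1] = G

Answer: O R G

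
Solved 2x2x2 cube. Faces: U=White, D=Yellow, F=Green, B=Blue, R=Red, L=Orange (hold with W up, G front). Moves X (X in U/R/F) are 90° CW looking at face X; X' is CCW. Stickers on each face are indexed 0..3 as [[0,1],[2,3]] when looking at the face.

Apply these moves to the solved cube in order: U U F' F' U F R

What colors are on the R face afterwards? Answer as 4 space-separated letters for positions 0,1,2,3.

Answer: W Y R G

Derivation:
After move 1 (U): U=WWWW F=RRGG R=BBRR B=OOBB L=GGOO
After move 2 (U): U=WWWW F=BBGG R=OORR B=GGBB L=RROO
After move 3 (F'): F=BGBG U=WWOR R=YOYR D=ROYY L=RWOW
After move 4 (F'): F=GGBB U=WWYY R=OORR D=WWYY L=RROO
After move 5 (U): U=YWYW F=OOBB R=GGRR B=RRBB L=GGOO
After move 6 (F): F=BOBO U=YWOG R=YGWR D=RGYY L=GWOW
After move 7 (R): R=WYRG U=YOOO F=BGBY D=RBYR B=GRWB
Query: R face = WYRG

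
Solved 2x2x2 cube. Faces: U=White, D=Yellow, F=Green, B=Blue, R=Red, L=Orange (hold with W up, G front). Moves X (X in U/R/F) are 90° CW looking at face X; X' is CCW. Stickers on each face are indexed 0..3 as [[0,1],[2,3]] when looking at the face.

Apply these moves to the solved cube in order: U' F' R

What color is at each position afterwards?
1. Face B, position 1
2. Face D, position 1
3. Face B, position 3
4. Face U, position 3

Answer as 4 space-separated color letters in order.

After move 1 (U'): U=WWWW F=OOGG R=GGRR B=RRBB L=BBOO
After move 2 (F'): F=OGOG U=WWGR R=YGYR D=BOYY L=BWOW
After move 3 (R): R=YYRG U=WGGG F=OOOY D=BBYR B=RRWB
Query 1: B[1] = R
Query 2: D[1] = B
Query 3: B[3] = B
Query 4: U[3] = G

Answer: R B B G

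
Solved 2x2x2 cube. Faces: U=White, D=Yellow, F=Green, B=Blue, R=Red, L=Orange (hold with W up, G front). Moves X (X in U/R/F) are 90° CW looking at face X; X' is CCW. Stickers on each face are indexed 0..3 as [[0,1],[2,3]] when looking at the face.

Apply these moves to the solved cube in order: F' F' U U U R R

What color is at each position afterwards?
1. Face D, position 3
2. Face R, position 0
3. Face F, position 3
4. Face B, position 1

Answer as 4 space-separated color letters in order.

Answer: Y R O R

Derivation:
After move 1 (F'): F=GGGG U=WWRR R=YRYR D=OOYY L=OWOW
After move 2 (F'): F=GGGG U=WWYY R=OROR D=WWYY L=OROR
After move 3 (U): U=YWYW F=ORGG R=BBOR B=ORBB L=GGOR
After move 4 (U): U=YYWW F=BBGG R=OROR B=GGBB L=OROR
After move 5 (U): U=WYWY F=ORGG R=GGOR B=ORBB L=BBOR
After move 6 (R): R=OGRG U=WRWG F=OWGY D=WBYO B=YRYB
After move 7 (R): R=ROGG U=WWWY F=OBGO D=WYYY B=GRRB
Query 1: D[3] = Y
Query 2: R[0] = R
Query 3: F[3] = O
Query 4: B[1] = R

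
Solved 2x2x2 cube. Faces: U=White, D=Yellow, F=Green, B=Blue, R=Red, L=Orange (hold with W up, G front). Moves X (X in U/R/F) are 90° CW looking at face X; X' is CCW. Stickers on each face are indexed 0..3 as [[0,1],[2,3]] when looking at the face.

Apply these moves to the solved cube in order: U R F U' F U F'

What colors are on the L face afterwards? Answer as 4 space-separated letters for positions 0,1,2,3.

Answer: Y G O O

Derivation:
After move 1 (U): U=WWWW F=RRGG R=BBRR B=OOBB L=GGOO
After move 2 (R): R=RBRB U=WRWG F=RYGY D=YBYO B=WOWB
After move 3 (F): F=GRYY U=WROG R=WBGB D=RRYO L=GYOB
After move 4 (U'): U=RGWO F=GYYY R=GRGB B=WBWB L=WOOB
After move 5 (F): F=YGYY U=RGBO R=WROB D=GGYO L=WROR
After move 6 (U): U=BROG F=WRYY R=WBOB B=WRWB L=YGOR
After move 7 (F'): F=RYWY U=BRWO R=GBGB D=GRYO L=YGOO
Query: L face = YGOO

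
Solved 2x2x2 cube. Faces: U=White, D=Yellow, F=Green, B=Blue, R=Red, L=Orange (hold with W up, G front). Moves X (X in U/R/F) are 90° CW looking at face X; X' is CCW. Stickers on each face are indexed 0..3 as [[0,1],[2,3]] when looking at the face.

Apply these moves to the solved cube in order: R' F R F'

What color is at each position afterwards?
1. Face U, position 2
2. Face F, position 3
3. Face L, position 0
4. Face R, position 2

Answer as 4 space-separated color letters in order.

Answer: B W O R

Derivation:
After move 1 (R'): R=RRRR U=WBWB F=GWGW D=YGYG B=YBYB
After move 2 (F): F=GGWW U=WBOO R=WRBR D=RRYG L=OYOG
After move 3 (R): R=BWRR U=WGOW F=GRWG D=RYYY B=OBBB
After move 4 (F'): F=RGGW U=WGBR R=YWRR D=YGYY L=OWOO
Query 1: U[2] = B
Query 2: F[3] = W
Query 3: L[0] = O
Query 4: R[2] = R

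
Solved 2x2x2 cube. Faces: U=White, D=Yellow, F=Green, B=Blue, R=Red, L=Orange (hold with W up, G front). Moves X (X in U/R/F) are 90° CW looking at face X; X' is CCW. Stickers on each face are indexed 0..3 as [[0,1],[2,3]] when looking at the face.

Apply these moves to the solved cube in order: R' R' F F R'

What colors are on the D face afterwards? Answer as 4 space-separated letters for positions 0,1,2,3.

Answer: Y G Y G

Derivation:
After move 1 (R'): R=RRRR U=WBWB F=GWGW D=YGYG B=YBYB
After move 2 (R'): R=RRRR U=WYWY F=GBGB D=YWYW B=GBGB
After move 3 (F): F=GGBB U=WYOO R=WRYR D=RRYW L=OYOW
After move 4 (F): F=BGBG U=WYWY R=OROR D=YWYW L=OROR
After move 5 (R'): R=RROO U=WGWG F=BYBY D=YGYG B=WBWB
Query: D face = YGYG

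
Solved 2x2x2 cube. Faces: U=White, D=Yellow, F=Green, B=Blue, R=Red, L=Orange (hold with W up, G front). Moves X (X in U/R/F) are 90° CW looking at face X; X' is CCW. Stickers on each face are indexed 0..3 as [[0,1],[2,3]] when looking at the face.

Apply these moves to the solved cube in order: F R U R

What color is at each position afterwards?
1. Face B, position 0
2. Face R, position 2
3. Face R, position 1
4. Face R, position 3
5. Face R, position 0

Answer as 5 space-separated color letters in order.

After move 1 (F): F=GGGG U=WWOO R=WRWR D=RRYY L=OYOY
After move 2 (R): R=WWRR U=WGOG F=GRGY D=RBYB B=OBWB
After move 3 (U): U=OWGG F=WWGY R=OBRR B=OYWB L=GROY
After move 4 (R): R=RORB U=OWGY F=WBGB D=RWYO B=GYWB
Query 1: B[0] = G
Query 2: R[2] = R
Query 3: R[1] = O
Query 4: R[3] = B
Query 5: R[0] = R

Answer: G R O B R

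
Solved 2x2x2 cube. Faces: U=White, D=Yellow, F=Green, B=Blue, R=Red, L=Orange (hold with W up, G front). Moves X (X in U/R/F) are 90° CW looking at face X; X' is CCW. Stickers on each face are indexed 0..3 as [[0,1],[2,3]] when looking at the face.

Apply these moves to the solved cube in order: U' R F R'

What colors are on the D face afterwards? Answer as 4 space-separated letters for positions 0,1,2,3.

After move 1 (U'): U=WWWW F=OOGG R=GGRR B=RRBB L=BBOO
After move 2 (R): R=RGRG U=WOWG F=OYGY D=YBYR B=WRWB
After move 3 (F): F=GOYY U=WOOB R=WGGG D=RRYR L=BYOB
After move 4 (R'): R=GGWG U=WWOW F=GOYB D=ROYY B=RRRB
Query: D face = ROYY

Answer: R O Y Y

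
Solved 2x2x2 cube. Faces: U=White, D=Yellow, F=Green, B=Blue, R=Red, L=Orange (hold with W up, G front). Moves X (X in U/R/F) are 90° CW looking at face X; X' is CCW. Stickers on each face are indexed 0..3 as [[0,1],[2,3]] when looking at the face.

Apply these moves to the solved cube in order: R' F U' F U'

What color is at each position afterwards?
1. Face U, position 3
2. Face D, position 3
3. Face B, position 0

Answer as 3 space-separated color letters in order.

After move 1 (R'): R=RRRR U=WBWB F=GWGW D=YGYG B=YBYB
After move 2 (F): F=GGWW U=WBOO R=WRBR D=RRYG L=OYOG
After move 3 (U'): U=BOWO F=OYWW R=GGBR B=WRYB L=YBOG
After move 4 (F): F=WOWY U=BOGB R=WGOR D=BGYG L=YROR
After move 5 (U'): U=OBBG F=YRWY R=WOOR B=WGYB L=WROR
Query 1: U[3] = G
Query 2: D[3] = G
Query 3: B[0] = W

Answer: G G W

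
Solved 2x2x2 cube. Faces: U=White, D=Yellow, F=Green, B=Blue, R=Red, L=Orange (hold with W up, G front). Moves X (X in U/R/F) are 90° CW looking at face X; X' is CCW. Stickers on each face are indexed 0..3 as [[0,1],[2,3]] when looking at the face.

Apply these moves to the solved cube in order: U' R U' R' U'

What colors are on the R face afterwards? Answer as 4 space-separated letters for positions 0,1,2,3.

Answer: B G O R

Derivation:
After move 1 (U'): U=WWWW F=OOGG R=GGRR B=RRBB L=BBOO
After move 2 (R): R=RGRG U=WOWG F=OYGY D=YBYR B=WRWB
After move 3 (U'): U=OGWW F=BBGY R=OYRG B=RGWB L=WROO
After move 4 (R'): R=YGOR U=OWWR F=BGGW D=YBYY B=RGBB
After move 5 (U'): U=WROW F=WRGW R=BGOR B=YGBB L=RGOO
Query: R face = BGOR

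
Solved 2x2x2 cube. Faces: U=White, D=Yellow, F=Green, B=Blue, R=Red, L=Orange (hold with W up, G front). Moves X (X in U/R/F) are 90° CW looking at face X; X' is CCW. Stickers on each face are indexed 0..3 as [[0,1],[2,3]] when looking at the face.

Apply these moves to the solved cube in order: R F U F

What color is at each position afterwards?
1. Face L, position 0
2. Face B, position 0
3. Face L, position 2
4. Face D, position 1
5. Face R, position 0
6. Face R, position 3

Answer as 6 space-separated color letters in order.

After move 1 (R): R=RRRR U=WGWG F=GYGY D=YBYB B=WBWB
After move 2 (F): F=GGYY U=WGOO R=WRGR D=RRYB L=OYOB
After move 3 (U): U=OWOG F=WRYY R=WBGR B=OYWB L=GGOB
After move 4 (F): F=YWYR U=OWBG R=OBGR D=GWYB L=GROR
Query 1: L[0] = G
Query 2: B[0] = O
Query 3: L[2] = O
Query 4: D[1] = W
Query 5: R[0] = O
Query 6: R[3] = R

Answer: G O O W O R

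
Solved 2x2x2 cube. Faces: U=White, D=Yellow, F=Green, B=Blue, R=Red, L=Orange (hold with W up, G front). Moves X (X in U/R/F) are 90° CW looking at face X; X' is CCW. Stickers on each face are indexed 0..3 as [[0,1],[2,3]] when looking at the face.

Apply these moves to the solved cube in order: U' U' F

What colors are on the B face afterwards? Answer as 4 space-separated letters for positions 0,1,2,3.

After move 1 (U'): U=WWWW F=OOGG R=GGRR B=RRBB L=BBOO
After move 2 (U'): U=WWWW F=BBGG R=OORR B=GGBB L=RROO
After move 3 (F): F=GBGB U=WWOR R=WOWR D=ROYY L=RYOY
Query: B face = GGBB

Answer: G G B B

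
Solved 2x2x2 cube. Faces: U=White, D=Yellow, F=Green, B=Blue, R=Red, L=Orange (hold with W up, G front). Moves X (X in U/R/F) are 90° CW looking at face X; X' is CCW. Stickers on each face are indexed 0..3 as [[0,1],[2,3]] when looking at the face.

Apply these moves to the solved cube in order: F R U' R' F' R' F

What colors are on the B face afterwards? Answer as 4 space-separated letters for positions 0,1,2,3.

After move 1 (F): F=GGGG U=WWOO R=WRWR D=RRYY L=OYOY
After move 2 (R): R=WWRR U=WGOG F=GRGY D=RBYB B=OBWB
After move 3 (U'): U=GGWO F=OYGY R=GRRR B=WWWB L=OBOY
After move 4 (R'): R=RRGR U=GWWW F=OGGO D=RYYY B=BWBB
After move 5 (F'): F=GOOG U=GWRG R=YRRR D=BYYY L=OWOW
After move 6 (R'): R=RRYR U=GBRB F=GWOG D=BOYG B=YWYB
After move 7 (F): F=OGGW U=GBWW R=RRBR D=YRYG L=OBOO
Query: B face = YWYB

Answer: Y W Y B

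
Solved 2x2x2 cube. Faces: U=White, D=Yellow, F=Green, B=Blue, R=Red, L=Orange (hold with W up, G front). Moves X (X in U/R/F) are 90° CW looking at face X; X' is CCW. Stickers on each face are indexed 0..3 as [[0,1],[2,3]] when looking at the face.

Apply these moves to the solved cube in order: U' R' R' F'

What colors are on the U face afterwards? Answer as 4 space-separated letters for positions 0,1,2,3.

Answer: W Y R G

Derivation:
After move 1 (U'): U=WWWW F=OOGG R=GGRR B=RRBB L=BBOO
After move 2 (R'): R=GRGR U=WBWR F=OWGW D=YOYG B=YRYB
After move 3 (R'): R=RRGG U=WYWY F=OBGR D=YWYW B=GROB
After move 4 (F'): F=BROG U=WYRG R=WRYG D=BOYW L=BYOW
Query: U face = WYRG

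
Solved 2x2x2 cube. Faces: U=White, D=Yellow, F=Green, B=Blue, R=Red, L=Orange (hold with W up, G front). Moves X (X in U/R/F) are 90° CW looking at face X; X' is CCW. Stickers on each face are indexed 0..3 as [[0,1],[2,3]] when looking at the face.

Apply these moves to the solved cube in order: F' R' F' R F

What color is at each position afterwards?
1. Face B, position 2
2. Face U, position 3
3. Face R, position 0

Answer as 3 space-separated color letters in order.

Answer: B B R

Derivation:
After move 1 (F'): F=GGGG U=WWRR R=YRYR D=OOYY L=OWOW
After move 2 (R'): R=RRYY U=WBRB F=GWGR D=OGYG B=YBOB
After move 3 (F'): F=WRGG U=WBRY R=GROY D=WWYG L=OBOR
After move 4 (R): R=OGYR U=WRRG F=WWGG D=WOYY B=YBBB
After move 5 (F): F=GWGW U=WRRB R=RGGR D=YOYY L=OWOO
Query 1: B[2] = B
Query 2: U[3] = B
Query 3: R[0] = R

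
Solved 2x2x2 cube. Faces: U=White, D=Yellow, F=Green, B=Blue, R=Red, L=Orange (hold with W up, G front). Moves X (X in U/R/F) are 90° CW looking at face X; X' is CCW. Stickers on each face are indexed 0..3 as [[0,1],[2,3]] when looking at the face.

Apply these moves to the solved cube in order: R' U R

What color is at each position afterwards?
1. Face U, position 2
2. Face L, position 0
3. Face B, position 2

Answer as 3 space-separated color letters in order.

After move 1 (R'): R=RRRR U=WBWB F=GWGW D=YGYG B=YBYB
After move 2 (U): U=WWBB F=RRGW R=YBRR B=OOYB L=GWOO
After move 3 (R): R=RYRB U=WRBW F=RGGG D=YYYO B=BOWB
Query 1: U[2] = B
Query 2: L[0] = G
Query 3: B[2] = W

Answer: B G W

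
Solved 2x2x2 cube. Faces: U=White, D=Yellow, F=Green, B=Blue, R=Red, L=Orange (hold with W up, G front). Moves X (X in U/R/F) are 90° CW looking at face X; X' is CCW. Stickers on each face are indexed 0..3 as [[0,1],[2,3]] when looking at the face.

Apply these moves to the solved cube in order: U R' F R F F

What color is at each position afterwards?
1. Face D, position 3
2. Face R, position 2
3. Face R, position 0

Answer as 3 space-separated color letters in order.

After move 1 (U): U=WWWW F=RRGG R=BBRR B=OOBB L=GGOO
After move 2 (R'): R=BRBR U=WBWO F=RWGW D=YRYG B=YOYB
After move 3 (F): F=GRWW U=WBOG R=WROR D=BBYG L=GYOR
After move 4 (R): R=OWRR U=WROW F=GBWG D=BYYY B=GOBB
After move 5 (F): F=WGGB U=WRRY R=OWWR D=ROYY L=GBOY
After move 6 (F): F=GWBG U=WRYB R=RWYR D=WOYY L=GROO
Query 1: D[3] = Y
Query 2: R[2] = Y
Query 3: R[0] = R

Answer: Y Y R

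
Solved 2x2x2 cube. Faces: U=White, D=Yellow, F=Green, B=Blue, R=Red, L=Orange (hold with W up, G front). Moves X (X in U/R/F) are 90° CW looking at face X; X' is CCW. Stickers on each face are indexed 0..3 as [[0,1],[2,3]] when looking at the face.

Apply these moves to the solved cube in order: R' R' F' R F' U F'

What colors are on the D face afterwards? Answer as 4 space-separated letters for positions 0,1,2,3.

After move 1 (R'): R=RRRR U=WBWB F=GWGW D=YGYG B=YBYB
After move 2 (R'): R=RRRR U=WYWY F=GBGB D=YWYW B=GBGB
After move 3 (F'): F=BBGG U=WYRR R=WRYR D=OOYW L=OYOW
After move 4 (R): R=YWRR U=WBRG F=BOGW D=OGYG B=RBYB
After move 5 (F'): F=OWBG U=WBYR R=GWOR D=YWYG L=OGOR
After move 6 (U): U=YWRB F=GWBG R=RBOR B=OGYB L=OWOR
After move 7 (F'): F=WGGB U=YWRO R=WBYR D=WRYG L=OBOR
Query: D face = WRYG

Answer: W R Y G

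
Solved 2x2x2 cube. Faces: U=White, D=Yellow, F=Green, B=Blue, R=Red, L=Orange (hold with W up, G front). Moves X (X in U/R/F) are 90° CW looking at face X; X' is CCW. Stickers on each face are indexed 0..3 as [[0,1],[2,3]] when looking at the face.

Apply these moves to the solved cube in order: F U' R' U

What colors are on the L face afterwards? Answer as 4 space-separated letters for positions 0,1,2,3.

After move 1 (F): F=GGGG U=WWOO R=WRWR D=RRYY L=OYOY
After move 2 (U'): U=WOWO F=OYGG R=GGWR B=WRBB L=BBOY
After move 3 (R'): R=GRGW U=WBWW F=OOGO D=RYYG B=YRRB
After move 4 (U): U=WWWB F=GRGO R=YRGW B=BBRB L=OOOY
Query: L face = OOOY

Answer: O O O Y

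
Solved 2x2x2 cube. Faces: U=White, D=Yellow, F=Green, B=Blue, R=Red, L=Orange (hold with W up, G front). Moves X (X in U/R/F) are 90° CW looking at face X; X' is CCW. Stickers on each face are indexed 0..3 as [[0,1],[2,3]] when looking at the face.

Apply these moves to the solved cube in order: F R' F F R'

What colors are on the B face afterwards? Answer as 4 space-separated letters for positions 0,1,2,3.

Answer: G B O B

Derivation:
After move 1 (F): F=GGGG U=WWOO R=WRWR D=RRYY L=OYOY
After move 2 (R'): R=RRWW U=WBOB F=GWGO D=RGYG B=YBRB
After move 3 (F): F=GGOW U=WBYY R=ORBW D=WRYG L=OROG
After move 4 (F): F=OGWG U=WBGR R=YRYW D=BOYG L=OWOR
After move 5 (R'): R=RWYY U=WRGY F=OBWR D=BGYG B=GBOB
Query: B face = GBOB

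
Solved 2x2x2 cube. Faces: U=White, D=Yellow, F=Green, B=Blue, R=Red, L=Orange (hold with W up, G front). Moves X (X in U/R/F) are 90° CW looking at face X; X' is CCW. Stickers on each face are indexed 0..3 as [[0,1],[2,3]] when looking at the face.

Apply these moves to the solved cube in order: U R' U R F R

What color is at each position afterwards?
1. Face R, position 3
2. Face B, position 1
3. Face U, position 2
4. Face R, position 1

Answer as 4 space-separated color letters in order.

Answer: Y G O O

Derivation:
After move 1 (U): U=WWWW F=RRGG R=BBRR B=OOBB L=GGOO
After move 2 (R'): R=BRBR U=WBWO F=RWGW D=YRYG B=YOYB
After move 3 (U): U=WWOB F=BRGW R=YOBR B=GGYB L=RWOO
After move 4 (R): R=BYRO U=WROW F=BRGG D=YYYG B=BGWB
After move 5 (F): F=GBGR U=WROW R=OYWO D=RBYG L=RYOY
After move 6 (R): R=WOOY U=WBOR F=GBGG D=RWYB B=WGRB
Query 1: R[3] = Y
Query 2: B[1] = G
Query 3: U[2] = O
Query 4: R[1] = O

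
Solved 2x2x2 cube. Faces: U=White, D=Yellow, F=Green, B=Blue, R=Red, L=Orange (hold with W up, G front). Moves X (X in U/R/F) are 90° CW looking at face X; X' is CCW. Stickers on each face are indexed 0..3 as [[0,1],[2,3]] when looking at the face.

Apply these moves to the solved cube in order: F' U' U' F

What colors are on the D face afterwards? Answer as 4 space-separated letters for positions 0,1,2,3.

Answer: Y O Y Y

Derivation:
After move 1 (F'): F=GGGG U=WWRR R=YRYR D=OOYY L=OWOW
After move 2 (U'): U=WRWR F=OWGG R=GGYR B=YRBB L=BBOW
After move 3 (U'): U=RRWW F=BBGG R=OWYR B=GGBB L=YROW
After move 4 (F): F=GBGB U=RRWR R=WWWR D=YOYY L=YOOO
Query: D face = YOYY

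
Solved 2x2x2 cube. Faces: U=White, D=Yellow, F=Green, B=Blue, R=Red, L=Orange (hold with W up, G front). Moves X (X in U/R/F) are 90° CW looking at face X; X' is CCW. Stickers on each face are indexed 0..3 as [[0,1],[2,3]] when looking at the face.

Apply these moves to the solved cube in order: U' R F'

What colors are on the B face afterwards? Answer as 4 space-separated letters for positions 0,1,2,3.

Answer: W R W B

Derivation:
After move 1 (U'): U=WWWW F=OOGG R=GGRR B=RRBB L=BBOO
After move 2 (R): R=RGRG U=WOWG F=OYGY D=YBYR B=WRWB
After move 3 (F'): F=YYOG U=WORR R=BGYG D=BOYR L=BGOW
Query: B face = WRWB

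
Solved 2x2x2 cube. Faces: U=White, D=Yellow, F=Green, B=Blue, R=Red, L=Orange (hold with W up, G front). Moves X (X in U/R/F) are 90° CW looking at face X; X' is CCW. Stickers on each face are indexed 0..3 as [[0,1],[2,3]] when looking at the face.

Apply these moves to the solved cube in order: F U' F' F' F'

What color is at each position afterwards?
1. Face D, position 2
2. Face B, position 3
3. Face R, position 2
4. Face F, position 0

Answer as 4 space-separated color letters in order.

Answer: Y B O G

Derivation:
After move 1 (F): F=GGGG U=WWOO R=WRWR D=RRYY L=OYOY
After move 2 (U'): U=WOWO F=OYGG R=GGWR B=WRBB L=BBOY
After move 3 (F'): F=YGOG U=WOGW R=RGRR D=BYYY L=BOOW
After move 4 (F'): F=GGYO U=WORR R=YGBR D=OWYY L=BWOG
After move 5 (F'): F=GOGY U=WOYB R=WGOR D=WGYY L=BROR
Query 1: D[2] = Y
Query 2: B[3] = B
Query 3: R[2] = O
Query 4: F[0] = G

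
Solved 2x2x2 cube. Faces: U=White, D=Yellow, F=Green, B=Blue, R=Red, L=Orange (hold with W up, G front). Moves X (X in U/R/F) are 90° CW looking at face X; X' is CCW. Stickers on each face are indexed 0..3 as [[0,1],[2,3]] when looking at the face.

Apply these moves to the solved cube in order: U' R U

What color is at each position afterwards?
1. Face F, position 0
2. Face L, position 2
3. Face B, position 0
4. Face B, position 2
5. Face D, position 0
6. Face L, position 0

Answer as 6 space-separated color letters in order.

After move 1 (U'): U=WWWW F=OOGG R=GGRR B=RRBB L=BBOO
After move 2 (R): R=RGRG U=WOWG F=OYGY D=YBYR B=WRWB
After move 3 (U): U=WWGO F=RGGY R=WRRG B=BBWB L=OYOO
Query 1: F[0] = R
Query 2: L[2] = O
Query 3: B[0] = B
Query 4: B[2] = W
Query 5: D[0] = Y
Query 6: L[0] = O

Answer: R O B W Y O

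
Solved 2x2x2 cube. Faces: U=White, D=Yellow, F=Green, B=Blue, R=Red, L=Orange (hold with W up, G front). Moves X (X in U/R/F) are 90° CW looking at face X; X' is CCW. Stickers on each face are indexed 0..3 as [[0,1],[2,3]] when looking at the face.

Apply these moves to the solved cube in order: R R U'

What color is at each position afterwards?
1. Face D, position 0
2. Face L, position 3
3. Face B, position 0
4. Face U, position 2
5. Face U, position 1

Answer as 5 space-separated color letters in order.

Answer: Y O R W Y

Derivation:
After move 1 (R): R=RRRR U=WGWG F=GYGY D=YBYB B=WBWB
After move 2 (R): R=RRRR U=WYWY F=GBGB D=YWYW B=GBGB
After move 3 (U'): U=YYWW F=OOGB R=GBRR B=RRGB L=GBOO
Query 1: D[0] = Y
Query 2: L[3] = O
Query 3: B[0] = R
Query 4: U[2] = W
Query 5: U[1] = Y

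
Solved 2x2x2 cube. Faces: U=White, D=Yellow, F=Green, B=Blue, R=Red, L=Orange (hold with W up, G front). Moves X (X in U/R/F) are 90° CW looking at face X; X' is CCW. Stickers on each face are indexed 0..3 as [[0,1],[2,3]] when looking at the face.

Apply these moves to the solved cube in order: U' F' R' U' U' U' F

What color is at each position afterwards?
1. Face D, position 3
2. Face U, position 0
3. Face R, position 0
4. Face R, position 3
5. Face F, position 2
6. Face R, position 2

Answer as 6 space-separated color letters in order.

After move 1 (U'): U=WWWW F=OOGG R=GGRR B=RRBB L=BBOO
After move 2 (F'): F=OGOG U=WWGR R=YGYR D=BOYY L=BWOW
After move 3 (R'): R=GRYY U=WBGR F=OWOR D=BGYG B=YROB
After move 4 (U'): U=BRWG F=BWOR R=OWYY B=GROB L=YROW
After move 5 (U'): U=RGBW F=YROR R=BWYY B=OWOB L=GROW
After move 6 (U'): U=GWRB F=GROR R=YRYY B=BWOB L=OWOW
After move 7 (F): F=OGRR U=GWWW R=RRBY D=YYYG L=OBOG
Query 1: D[3] = G
Query 2: U[0] = G
Query 3: R[0] = R
Query 4: R[3] = Y
Query 5: F[2] = R
Query 6: R[2] = B

Answer: G G R Y R B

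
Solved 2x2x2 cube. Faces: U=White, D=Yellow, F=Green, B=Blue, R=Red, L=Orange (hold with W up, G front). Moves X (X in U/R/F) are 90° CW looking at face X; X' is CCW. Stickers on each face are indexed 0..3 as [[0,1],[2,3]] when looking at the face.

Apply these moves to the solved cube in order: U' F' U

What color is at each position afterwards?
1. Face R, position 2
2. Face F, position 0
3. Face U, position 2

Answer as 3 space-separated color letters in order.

After move 1 (U'): U=WWWW F=OOGG R=GGRR B=RRBB L=BBOO
After move 2 (F'): F=OGOG U=WWGR R=YGYR D=BOYY L=BWOW
After move 3 (U): U=GWRW F=YGOG R=RRYR B=BWBB L=OGOW
Query 1: R[2] = Y
Query 2: F[0] = Y
Query 3: U[2] = R

Answer: Y Y R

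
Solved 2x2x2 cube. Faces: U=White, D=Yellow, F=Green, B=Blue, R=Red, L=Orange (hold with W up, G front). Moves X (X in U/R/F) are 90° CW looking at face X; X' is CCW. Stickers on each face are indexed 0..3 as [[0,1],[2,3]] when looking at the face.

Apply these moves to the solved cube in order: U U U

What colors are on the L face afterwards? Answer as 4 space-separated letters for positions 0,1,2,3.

After move 1 (U): U=WWWW F=RRGG R=BBRR B=OOBB L=GGOO
After move 2 (U): U=WWWW F=BBGG R=OORR B=GGBB L=RROO
After move 3 (U): U=WWWW F=OOGG R=GGRR B=RRBB L=BBOO
Query: L face = BBOO

Answer: B B O O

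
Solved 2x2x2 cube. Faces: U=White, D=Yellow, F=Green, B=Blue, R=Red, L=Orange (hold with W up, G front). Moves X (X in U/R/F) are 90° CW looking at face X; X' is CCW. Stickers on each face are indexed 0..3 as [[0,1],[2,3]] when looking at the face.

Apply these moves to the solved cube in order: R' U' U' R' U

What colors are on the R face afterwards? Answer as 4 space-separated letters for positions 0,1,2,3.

Answer: G W O R

Derivation:
After move 1 (R'): R=RRRR U=WBWB F=GWGW D=YGYG B=YBYB
After move 2 (U'): U=BBWW F=OOGW R=GWRR B=RRYB L=YBOO
After move 3 (U'): U=BWBW F=YBGW R=OORR B=GWYB L=RROO
After move 4 (R'): R=OROR U=BYBG F=YWGW D=YBYW B=GWGB
After move 5 (U): U=BBGY F=ORGW R=GWOR B=RRGB L=YWOO
Query: R face = GWOR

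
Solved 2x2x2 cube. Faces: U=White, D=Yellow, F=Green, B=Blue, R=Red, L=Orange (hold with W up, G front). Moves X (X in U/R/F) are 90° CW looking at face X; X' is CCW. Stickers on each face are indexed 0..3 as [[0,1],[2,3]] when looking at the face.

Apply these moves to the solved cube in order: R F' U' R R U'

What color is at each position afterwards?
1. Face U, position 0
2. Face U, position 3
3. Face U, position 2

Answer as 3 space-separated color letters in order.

Answer: O W G

Derivation:
After move 1 (R): R=RRRR U=WGWG F=GYGY D=YBYB B=WBWB
After move 2 (F'): F=YYGG U=WGRR R=BRYR D=OOYB L=OGOW
After move 3 (U'): U=GRWR F=OGGG R=YYYR B=BRWB L=WBOW
After move 4 (R): R=YYRY U=GGWG F=OOGB D=OWYB B=RRRB
After move 5 (R): R=RYYY U=GOWB F=OWGB D=ORYR B=GRGB
After move 6 (U'): U=OBGW F=WBGB R=OWYY B=RYGB L=GROW
Query 1: U[0] = O
Query 2: U[3] = W
Query 3: U[2] = G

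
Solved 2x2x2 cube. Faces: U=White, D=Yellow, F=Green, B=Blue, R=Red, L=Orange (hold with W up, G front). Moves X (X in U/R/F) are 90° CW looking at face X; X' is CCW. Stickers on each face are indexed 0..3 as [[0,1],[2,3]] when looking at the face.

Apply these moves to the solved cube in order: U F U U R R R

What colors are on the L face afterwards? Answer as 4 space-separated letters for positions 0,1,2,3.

Answer: W B O Y

Derivation:
After move 1 (U): U=WWWW F=RRGG R=BBRR B=OOBB L=GGOO
After move 2 (F): F=GRGR U=WWOG R=WBWR D=RBYY L=GYOY
After move 3 (U): U=OWGW F=WBGR R=OOWR B=GYBB L=GROY
After move 4 (U): U=GOWW F=OOGR R=GYWR B=GRBB L=WBOY
After move 5 (R): R=WGRY U=GOWR F=OBGY D=RBYG B=WROB
After move 6 (R): R=RWYG U=GBWY F=OBGG D=ROYW B=RROB
After move 7 (R): R=YRGW U=GBWG F=OOGW D=ROYR B=YRBB
Query: L face = WBOY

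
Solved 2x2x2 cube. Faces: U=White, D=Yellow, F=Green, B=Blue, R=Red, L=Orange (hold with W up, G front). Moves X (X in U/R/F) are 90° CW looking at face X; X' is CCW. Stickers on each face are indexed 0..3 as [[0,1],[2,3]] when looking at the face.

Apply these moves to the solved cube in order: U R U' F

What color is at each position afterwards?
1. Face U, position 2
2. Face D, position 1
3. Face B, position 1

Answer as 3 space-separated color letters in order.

After move 1 (U): U=WWWW F=RRGG R=BBRR B=OOBB L=GGOO
After move 2 (R): R=RBRB U=WRWG F=RYGY D=YBYO B=WOWB
After move 3 (U'): U=RGWW F=GGGY R=RYRB B=RBWB L=WOOO
After move 4 (F): F=GGYG U=RGOO R=WYWB D=RRYO L=WYOB
Query 1: U[2] = O
Query 2: D[1] = R
Query 3: B[1] = B

Answer: O R B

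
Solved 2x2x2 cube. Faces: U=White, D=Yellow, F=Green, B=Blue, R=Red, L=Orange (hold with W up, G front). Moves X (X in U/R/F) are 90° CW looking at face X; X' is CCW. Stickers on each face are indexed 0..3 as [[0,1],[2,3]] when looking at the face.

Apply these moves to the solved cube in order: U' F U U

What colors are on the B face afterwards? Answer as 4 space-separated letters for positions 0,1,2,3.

After move 1 (U'): U=WWWW F=OOGG R=GGRR B=RRBB L=BBOO
After move 2 (F): F=GOGO U=WWOB R=WGWR D=RGYY L=BYOY
After move 3 (U): U=OWBW F=WGGO R=RRWR B=BYBB L=GOOY
After move 4 (U): U=BOWW F=RRGO R=BYWR B=GOBB L=WGOY
Query: B face = GOBB

Answer: G O B B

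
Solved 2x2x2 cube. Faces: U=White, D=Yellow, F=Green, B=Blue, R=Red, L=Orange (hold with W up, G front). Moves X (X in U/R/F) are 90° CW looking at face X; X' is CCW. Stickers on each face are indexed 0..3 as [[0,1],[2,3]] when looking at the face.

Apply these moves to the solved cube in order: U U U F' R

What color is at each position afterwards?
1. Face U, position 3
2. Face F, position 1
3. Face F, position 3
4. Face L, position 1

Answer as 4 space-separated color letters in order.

Answer: G O Y W

Derivation:
After move 1 (U): U=WWWW F=RRGG R=BBRR B=OOBB L=GGOO
After move 2 (U): U=WWWW F=BBGG R=OORR B=GGBB L=RROO
After move 3 (U): U=WWWW F=OOGG R=GGRR B=RRBB L=BBOO
After move 4 (F'): F=OGOG U=WWGR R=YGYR D=BOYY L=BWOW
After move 5 (R): R=YYRG U=WGGG F=OOOY D=BBYR B=RRWB
Query 1: U[3] = G
Query 2: F[1] = O
Query 3: F[3] = Y
Query 4: L[1] = W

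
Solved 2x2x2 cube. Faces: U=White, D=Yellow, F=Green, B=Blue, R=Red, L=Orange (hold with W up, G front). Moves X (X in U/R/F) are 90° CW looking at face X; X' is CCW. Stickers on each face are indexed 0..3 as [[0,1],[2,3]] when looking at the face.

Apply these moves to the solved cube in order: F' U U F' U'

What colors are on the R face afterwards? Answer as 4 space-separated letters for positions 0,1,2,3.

After move 1 (F'): F=GGGG U=WWRR R=YRYR D=OOYY L=OWOW
After move 2 (U): U=RWRW F=YRGG R=BBYR B=OWBB L=GGOW
After move 3 (U): U=RRWW F=BBGG R=OWYR B=GGBB L=YROW
After move 4 (F'): F=BGBG U=RROY R=OWOR D=RWYY L=YWOW
After move 5 (U'): U=RYRO F=YWBG R=BGOR B=OWBB L=GGOW
Query: R face = BGOR

Answer: B G O R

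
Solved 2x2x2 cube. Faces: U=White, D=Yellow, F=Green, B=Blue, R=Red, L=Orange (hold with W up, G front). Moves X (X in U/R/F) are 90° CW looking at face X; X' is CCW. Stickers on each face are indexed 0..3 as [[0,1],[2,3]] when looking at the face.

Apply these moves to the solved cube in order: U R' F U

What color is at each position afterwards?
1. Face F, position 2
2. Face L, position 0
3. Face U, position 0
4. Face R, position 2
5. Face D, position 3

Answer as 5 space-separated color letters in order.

Answer: W G O O G

Derivation:
After move 1 (U): U=WWWW F=RRGG R=BBRR B=OOBB L=GGOO
After move 2 (R'): R=BRBR U=WBWO F=RWGW D=YRYG B=YOYB
After move 3 (F): F=GRWW U=WBOG R=WROR D=BBYG L=GYOR
After move 4 (U): U=OWGB F=WRWW R=YOOR B=GYYB L=GROR
Query 1: F[2] = W
Query 2: L[0] = G
Query 3: U[0] = O
Query 4: R[2] = O
Query 5: D[3] = G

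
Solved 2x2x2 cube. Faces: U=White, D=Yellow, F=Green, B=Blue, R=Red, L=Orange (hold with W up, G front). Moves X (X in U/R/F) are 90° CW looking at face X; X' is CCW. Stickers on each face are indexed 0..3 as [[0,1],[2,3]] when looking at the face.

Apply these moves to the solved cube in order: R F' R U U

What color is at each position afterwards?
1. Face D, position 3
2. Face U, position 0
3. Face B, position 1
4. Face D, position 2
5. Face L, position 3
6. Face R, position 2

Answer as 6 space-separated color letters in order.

After move 1 (R): R=RRRR U=WGWG F=GYGY D=YBYB B=WBWB
After move 2 (F'): F=YYGG U=WGRR R=BRYR D=OOYB L=OGOW
After move 3 (R): R=YBRR U=WYRG F=YOGB D=OWYW B=RBGB
After move 4 (U): U=RWGY F=YBGB R=RBRR B=OGGB L=YOOW
After move 5 (U): U=GRYW F=RBGB R=OGRR B=YOGB L=YBOW
Query 1: D[3] = W
Query 2: U[0] = G
Query 3: B[1] = O
Query 4: D[2] = Y
Query 5: L[3] = W
Query 6: R[2] = R

Answer: W G O Y W R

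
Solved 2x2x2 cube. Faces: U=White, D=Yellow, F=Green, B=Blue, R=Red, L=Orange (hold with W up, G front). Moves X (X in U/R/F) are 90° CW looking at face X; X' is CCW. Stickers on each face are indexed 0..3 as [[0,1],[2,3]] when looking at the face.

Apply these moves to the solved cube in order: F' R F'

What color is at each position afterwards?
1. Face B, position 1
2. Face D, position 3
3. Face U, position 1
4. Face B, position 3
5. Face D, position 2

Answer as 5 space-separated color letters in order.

Answer: B B G B Y

Derivation:
After move 1 (F'): F=GGGG U=WWRR R=YRYR D=OOYY L=OWOW
After move 2 (R): R=YYRR U=WGRG F=GOGY D=OBYB B=RBWB
After move 3 (F'): F=OYGG U=WGYR R=BYOR D=WWYB L=OGOR
Query 1: B[1] = B
Query 2: D[3] = B
Query 3: U[1] = G
Query 4: B[3] = B
Query 5: D[2] = Y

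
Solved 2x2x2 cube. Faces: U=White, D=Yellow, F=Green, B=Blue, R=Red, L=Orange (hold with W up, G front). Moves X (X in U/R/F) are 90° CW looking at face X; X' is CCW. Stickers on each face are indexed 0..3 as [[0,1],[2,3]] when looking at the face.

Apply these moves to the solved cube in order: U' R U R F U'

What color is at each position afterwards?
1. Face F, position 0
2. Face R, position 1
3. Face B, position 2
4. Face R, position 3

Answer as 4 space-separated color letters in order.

Answer: O R W R

Derivation:
After move 1 (U'): U=WWWW F=OOGG R=GGRR B=RRBB L=BBOO
After move 2 (R): R=RGRG U=WOWG F=OYGY D=YBYR B=WRWB
After move 3 (U): U=WWGO F=RGGY R=WRRG B=BBWB L=OYOO
After move 4 (R): R=RWGR U=WGGY F=RBGR D=YWYB B=OBWB
After move 5 (F): F=GRRB U=WGOY R=GWYR D=GRYB L=OYOW
After move 6 (U'): U=GYWO F=OYRB R=GRYR B=GWWB L=OBOW
Query 1: F[0] = O
Query 2: R[1] = R
Query 3: B[2] = W
Query 4: R[3] = R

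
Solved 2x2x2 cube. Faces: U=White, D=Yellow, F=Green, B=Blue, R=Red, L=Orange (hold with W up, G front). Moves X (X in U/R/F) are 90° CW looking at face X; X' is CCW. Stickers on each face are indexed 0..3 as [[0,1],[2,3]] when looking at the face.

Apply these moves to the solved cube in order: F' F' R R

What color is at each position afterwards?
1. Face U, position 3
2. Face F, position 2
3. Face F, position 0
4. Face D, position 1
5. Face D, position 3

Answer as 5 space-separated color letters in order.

Answer: Y G G W Y

Derivation:
After move 1 (F'): F=GGGG U=WWRR R=YRYR D=OOYY L=OWOW
After move 2 (F'): F=GGGG U=WWYY R=OROR D=WWYY L=OROR
After move 3 (R): R=OORR U=WGYG F=GWGY D=WBYB B=YBWB
After move 4 (R): R=RORO U=WWYY F=GBGB D=WWYY B=GBGB
Query 1: U[3] = Y
Query 2: F[2] = G
Query 3: F[0] = G
Query 4: D[1] = W
Query 5: D[3] = Y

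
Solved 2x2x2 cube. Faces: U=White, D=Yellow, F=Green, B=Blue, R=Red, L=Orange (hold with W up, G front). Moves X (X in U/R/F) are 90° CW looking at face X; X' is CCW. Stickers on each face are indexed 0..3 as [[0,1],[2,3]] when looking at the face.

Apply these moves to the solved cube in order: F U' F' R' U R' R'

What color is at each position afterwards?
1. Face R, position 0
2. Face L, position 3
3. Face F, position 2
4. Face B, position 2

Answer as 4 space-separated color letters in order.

After move 1 (F): F=GGGG U=WWOO R=WRWR D=RRYY L=OYOY
After move 2 (U'): U=WOWO F=OYGG R=GGWR B=WRBB L=BBOY
After move 3 (F'): F=YGOG U=WOGW R=RGRR D=BYYY L=BOOW
After move 4 (R'): R=GRRR U=WBGW F=YOOW D=BGYG B=YRYB
After move 5 (U): U=GWWB F=GROW R=YRRR B=BOYB L=YOOW
After move 6 (R'): R=RRYR U=GYWB F=GWOB D=BRYW B=GOGB
After move 7 (R'): R=RRRY U=GGWG F=GYOB D=BWYB B=WORB
Query 1: R[0] = R
Query 2: L[3] = W
Query 3: F[2] = O
Query 4: B[2] = R

Answer: R W O R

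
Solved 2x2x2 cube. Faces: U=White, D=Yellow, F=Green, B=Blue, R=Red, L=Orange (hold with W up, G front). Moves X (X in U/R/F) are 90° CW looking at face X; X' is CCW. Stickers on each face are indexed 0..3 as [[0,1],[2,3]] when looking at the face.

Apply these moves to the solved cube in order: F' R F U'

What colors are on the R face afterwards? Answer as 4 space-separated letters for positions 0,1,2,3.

After move 1 (F'): F=GGGG U=WWRR R=YRYR D=OOYY L=OWOW
After move 2 (R): R=YYRR U=WGRG F=GOGY D=OBYB B=RBWB
After move 3 (F): F=GGYO U=WGWW R=RYGR D=RYYB L=OOOB
After move 4 (U'): U=GWWW F=OOYO R=GGGR B=RYWB L=RBOB
Query: R face = GGGR

Answer: G G G R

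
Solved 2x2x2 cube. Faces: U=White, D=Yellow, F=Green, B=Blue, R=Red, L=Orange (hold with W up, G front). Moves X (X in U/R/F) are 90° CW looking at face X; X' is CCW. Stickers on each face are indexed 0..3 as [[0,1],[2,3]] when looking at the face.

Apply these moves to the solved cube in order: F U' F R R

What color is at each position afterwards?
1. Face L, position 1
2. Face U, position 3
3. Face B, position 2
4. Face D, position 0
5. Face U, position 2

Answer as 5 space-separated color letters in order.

Answer: R Y O W Y

Derivation:
After move 1 (F): F=GGGG U=WWOO R=WRWR D=RRYY L=OYOY
After move 2 (U'): U=WOWO F=OYGG R=GGWR B=WRBB L=BBOY
After move 3 (F): F=GOGY U=WOYB R=WGOR D=WGYY L=BROR
After move 4 (R): R=OWRG U=WOYY F=GGGY D=WBYW B=BROB
After move 5 (R): R=ROGW U=WGYY F=GBGW D=WOYB B=YROB
Query 1: L[1] = R
Query 2: U[3] = Y
Query 3: B[2] = O
Query 4: D[0] = W
Query 5: U[2] = Y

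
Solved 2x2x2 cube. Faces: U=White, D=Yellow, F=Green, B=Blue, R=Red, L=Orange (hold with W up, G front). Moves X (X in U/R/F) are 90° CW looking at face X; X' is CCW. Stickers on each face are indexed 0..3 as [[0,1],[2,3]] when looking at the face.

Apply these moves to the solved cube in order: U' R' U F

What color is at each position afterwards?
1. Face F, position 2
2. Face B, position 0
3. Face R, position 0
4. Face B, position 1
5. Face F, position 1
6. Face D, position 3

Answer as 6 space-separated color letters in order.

After move 1 (U'): U=WWWW F=OOGG R=GGRR B=RRBB L=BBOO
After move 2 (R'): R=GRGR U=WBWR F=OWGW D=YOYG B=YRYB
After move 3 (U): U=WWRB F=GRGW R=YRGR B=BBYB L=OWOO
After move 4 (F): F=GGWR U=WWOW R=RRBR D=GYYG L=OYOO
Query 1: F[2] = W
Query 2: B[0] = B
Query 3: R[0] = R
Query 4: B[1] = B
Query 5: F[1] = G
Query 6: D[3] = G

Answer: W B R B G G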